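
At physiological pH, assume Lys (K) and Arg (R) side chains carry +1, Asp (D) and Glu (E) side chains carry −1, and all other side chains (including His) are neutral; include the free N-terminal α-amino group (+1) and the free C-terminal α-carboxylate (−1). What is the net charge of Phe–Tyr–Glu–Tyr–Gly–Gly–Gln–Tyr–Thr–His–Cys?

-1

Positive (K, R): none → +0.
Negative (D, E): Glu3 → −1.
The N-terminus (+1) and C-terminus (−1) cancel.
Net charge = (+0) + (−1) = −1.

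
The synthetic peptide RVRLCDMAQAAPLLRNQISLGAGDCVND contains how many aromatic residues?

The aromatic amino acids are Phe (F, benzyl), Trp (W, indole), and Tyr (Y, phenol).
None of the 28 residues belong to this group.

0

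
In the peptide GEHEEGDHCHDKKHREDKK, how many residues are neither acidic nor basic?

3

Acidic: D, E. Basic: K, R, H. All other residues are neither.
Matching residues: G1, G6, C9.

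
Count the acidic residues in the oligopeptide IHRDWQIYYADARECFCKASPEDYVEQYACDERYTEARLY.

9

The acidic residues are Asp (D) and Glu (E), whose side chains end in a carboxylate group.
Matching residues: D4, D11, E14, E22, D23, E26, D31, E32, E36.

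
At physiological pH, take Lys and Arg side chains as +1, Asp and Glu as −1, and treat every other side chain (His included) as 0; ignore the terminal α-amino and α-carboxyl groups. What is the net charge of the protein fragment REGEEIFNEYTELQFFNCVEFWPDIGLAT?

Positive (K, R): R1 → +1.
Negative (D, E): E2, E4, E5, E9, E12, E20, D24 → −7.
Net charge = (+1) + (−7) = −6.

-6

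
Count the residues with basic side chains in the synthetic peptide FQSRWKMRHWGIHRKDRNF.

8

The basic amino acids are Lys (K), Arg (R), and His (H).
Matching residues: R4, K6, R8, H9, H13, R14, K15, R17.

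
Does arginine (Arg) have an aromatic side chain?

F, W, and Y each carry an aromatic ring on the side chain.
Arginine is not in this group.

No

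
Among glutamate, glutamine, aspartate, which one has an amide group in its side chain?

glutamine

Only N (asparagine) and Q (glutamine) carry a side-chain carboxamide.
Of the listed options, only glutamine belongs to this group.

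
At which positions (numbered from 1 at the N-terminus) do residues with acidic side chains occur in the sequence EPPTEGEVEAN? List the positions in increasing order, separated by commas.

The acidic residues are Asp (D) and Glu (E), whose side chains end in a carboxylate group.
Matching residues: E1, E5, E7, E9.

1, 5, 7, 9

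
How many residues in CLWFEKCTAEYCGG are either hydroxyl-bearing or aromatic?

Hydroxyl-bearing: S, T, Y. Aromatic: F, W, Y.
Hydroxyl-bearing residues here: T8, Y11 (2).
Aromatic residues here: W3, F4, Y11 (3).
Y is in both groups, so the 1 Y residue must not be double-counted.
Total = 2 + 3 − 1 = 4.

4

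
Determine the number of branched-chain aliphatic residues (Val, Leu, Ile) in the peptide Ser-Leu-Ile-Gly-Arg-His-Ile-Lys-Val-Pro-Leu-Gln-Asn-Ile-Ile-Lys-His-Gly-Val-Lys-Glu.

Matching residues: Leu2, Ile3, Ile7, Val9, Leu11, Ile14, Ile15, Val19.

8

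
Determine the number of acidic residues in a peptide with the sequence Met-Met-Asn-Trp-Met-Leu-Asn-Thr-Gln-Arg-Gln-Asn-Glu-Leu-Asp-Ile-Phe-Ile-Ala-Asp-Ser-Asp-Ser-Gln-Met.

4

Aspartate (D) and glutamate (E) have carboxylic-acid side chains and are the acidic amino acids.
Matching residues: Glu13, Asp15, Asp20, Asp22.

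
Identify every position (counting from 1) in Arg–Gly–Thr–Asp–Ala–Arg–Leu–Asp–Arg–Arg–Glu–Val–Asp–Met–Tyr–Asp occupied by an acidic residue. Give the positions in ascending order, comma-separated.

The acidic residues are Asp (D) and Glu (E), whose side chains end in a carboxylate group.
Matching residues: Asp4, Asp8, Glu11, Asp13, Asp16.

4, 8, 11, 13, 16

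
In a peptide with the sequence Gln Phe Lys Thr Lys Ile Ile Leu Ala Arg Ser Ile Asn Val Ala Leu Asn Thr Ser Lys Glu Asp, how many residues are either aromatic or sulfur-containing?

Aromatic: F, W, Y. Sulfur-containing: C, M.
Aromatic residues here: Phe2 (1).
Sulfur-containing residues here: none (0).
The two groups share no amino acid, so total = 1 + 0 = 1.

1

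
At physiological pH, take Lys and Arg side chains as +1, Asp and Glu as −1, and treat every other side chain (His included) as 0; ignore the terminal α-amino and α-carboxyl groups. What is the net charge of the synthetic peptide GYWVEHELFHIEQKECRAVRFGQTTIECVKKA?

Positive (K, R): K14, R17, R20, K30, K31 → +5.
Negative (D, E): E5, E7, E12, E15, E27 → −5.
Net charge = (+5) + (−5) = 0.

0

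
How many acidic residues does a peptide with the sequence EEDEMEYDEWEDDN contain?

10

Only D (aspartate) and E (glutamate) carry a side-chain carboxylic acid.
Matching residues: E1, E2, D3, E4, E6, D8, E9, E11, D12, D13.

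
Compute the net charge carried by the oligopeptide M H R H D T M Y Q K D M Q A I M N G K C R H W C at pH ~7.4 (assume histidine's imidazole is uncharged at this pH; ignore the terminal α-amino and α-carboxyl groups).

+2

The side chains ionized at physiological pH are Lys/Arg (+1) and Asp/Glu (−1); with His treated as neutral, nothing else contributes.
Positive (K, R): R3, K10, K19, R21 → +4.
Negative (D, E): D5, D11 → −2.
Net charge = (+4) + (−2) = +2.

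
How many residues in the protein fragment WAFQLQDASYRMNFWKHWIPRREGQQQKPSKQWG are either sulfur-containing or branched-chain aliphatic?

Sulfur-containing: C, M. Branched-chain aliphatic: I, L, V.
Sulfur-containing residues here: M12 (1).
Branched-chain aliphatic residues here: L5, I19 (2).
The two groups share no amino acid, so total = 1 + 2 = 3.

3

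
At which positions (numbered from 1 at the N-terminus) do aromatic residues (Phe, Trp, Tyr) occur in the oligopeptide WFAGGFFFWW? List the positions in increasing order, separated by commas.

1, 2, 6, 7, 8, 9, 10

Matching residues: W1, F2, F6, F7, F8, W9, W10.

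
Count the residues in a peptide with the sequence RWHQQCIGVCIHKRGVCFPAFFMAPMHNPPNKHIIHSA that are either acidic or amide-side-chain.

4

Acidic: D, E. Amide-side-chain: N, Q.
Acidic residues here: none (0).
Amide-side-chain residues here: Q4, Q5, N28, N31 (4).
The two groups share no amino acid, so total = 0 + 4 = 4.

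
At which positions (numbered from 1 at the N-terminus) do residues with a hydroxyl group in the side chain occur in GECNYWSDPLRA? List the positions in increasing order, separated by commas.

The –OH-bearing residues are Ser, Thr (aliphatic alcohols), and Tyr (phenol).
Matching residues: Y5, S7.

5, 7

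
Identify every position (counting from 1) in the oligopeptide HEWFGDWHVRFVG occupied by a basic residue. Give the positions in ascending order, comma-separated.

Matching residues: H1, H8, R10.

1, 8, 10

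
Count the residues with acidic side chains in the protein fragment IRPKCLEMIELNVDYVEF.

The acidic residues are Asp (D) and Glu (E), whose side chains end in a carboxylate group.
Matching residues: E7, E10, D14, E17.

4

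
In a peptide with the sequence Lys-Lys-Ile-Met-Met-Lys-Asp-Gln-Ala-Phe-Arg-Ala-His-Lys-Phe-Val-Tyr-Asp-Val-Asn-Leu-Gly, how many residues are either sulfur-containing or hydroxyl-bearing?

Sulfur-containing: C, M. Hydroxyl-bearing: S, T, Y.
Sulfur-containing residues here: Met4, Met5 (2).
Hydroxyl-bearing residues here: Tyr17 (1).
The two groups share no amino acid, so total = 2 + 1 = 3.

3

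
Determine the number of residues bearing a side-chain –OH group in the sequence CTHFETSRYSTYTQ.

Serine (S), threonine (T), and tyrosine (Y) each carry a hydroxyl group on the side chain.
Matching residues: T2, T6, S7, Y9, S10, T11, Y12, T13.

8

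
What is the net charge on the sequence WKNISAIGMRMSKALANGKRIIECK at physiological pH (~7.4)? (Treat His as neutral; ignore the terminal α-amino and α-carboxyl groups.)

+5

The side chains ionized at physiological pH are Lys/Arg (+1) and Asp/Glu (−1); with His treated as neutral, nothing else contributes.
Positive (K, R): K2, R10, K13, K19, R20, K25 → +6.
Negative (D, E): E23 → −1.
Net charge = (+6) + (−1) = +5.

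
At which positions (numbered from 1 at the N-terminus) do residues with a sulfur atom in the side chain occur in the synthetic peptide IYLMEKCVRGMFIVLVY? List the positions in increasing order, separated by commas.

The sulfur-bearing residues are cysteine (–SH) and methionine (–S–CH₃).
Matching residues: M4, C7, M11.

4, 7, 11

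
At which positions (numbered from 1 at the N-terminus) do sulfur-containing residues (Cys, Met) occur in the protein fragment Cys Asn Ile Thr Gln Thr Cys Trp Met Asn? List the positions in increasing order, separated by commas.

Matching residues: Cys1, Cys7, Met9.

1, 7, 9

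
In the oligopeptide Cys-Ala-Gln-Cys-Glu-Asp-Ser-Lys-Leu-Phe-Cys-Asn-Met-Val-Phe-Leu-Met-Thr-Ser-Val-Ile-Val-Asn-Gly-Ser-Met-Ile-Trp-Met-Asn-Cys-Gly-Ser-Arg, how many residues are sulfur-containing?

Cysteine (C, thiol) and methionine (M, thioether) are the two sulfur-containing amino acids.
Matching residues: Cys1, Cys4, Cys11, Met13, Met17, Met26, Met29, Cys31.

8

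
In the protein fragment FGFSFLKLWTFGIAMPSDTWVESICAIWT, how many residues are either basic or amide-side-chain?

1

Basic: H, K, R. Amide-side-chain: N, Q.
Basic residues here: K7 (1).
Amide-side-chain residues here: none (0).
The two groups share no amino acid, so total = 1 + 0 = 1.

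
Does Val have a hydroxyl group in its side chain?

No

Serine (S), threonine (T), and tyrosine (Y) each carry a hydroxyl group on the side chain.
Valine is not in this group.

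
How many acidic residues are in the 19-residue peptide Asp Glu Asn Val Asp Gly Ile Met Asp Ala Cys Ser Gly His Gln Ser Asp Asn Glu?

6

The acidic residues are Asp (D) and Glu (E), whose side chains end in a carboxylate group.
Matching residues: Asp1, Glu2, Asp5, Asp9, Asp17, Glu19.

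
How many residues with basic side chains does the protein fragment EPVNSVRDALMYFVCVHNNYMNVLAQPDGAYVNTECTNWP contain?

The basic amino acids are Lys (K), Arg (R), and His (H).
Matching residues: R7, H17.

2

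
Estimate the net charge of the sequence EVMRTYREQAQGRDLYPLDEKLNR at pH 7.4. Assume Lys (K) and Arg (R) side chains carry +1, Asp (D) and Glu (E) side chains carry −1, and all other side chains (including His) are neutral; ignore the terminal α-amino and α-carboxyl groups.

0

Positive (K, R): R4, R7, R13, K21, R24 → +5.
Negative (D, E): E1, E8, D14, D19, E20 → −5.
Net charge = (+5) + (−5) = 0.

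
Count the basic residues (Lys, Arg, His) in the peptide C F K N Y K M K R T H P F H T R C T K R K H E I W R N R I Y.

13

Matching residues: K3, K6, K8, R9, H11, H14, R16, K19, R20, K21, H22, R26, R28.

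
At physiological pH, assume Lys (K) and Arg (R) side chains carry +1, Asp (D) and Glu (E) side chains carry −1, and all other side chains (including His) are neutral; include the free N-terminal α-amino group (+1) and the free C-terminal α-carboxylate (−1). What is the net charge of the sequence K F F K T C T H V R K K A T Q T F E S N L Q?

Positive (K, R): K1, K4, R10, K11, K12 → +5.
Negative (D, E): E18 → −1.
The N-terminus (+1) and C-terminus (−1) cancel.
Net charge = (+5) + (−1) = +4.

+4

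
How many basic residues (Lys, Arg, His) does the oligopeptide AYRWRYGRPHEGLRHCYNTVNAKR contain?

Matching residues: R3, R5, R8, H10, R14, H15, K23, R24.

8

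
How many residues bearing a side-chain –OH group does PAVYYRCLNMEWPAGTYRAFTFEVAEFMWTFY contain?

7

S, T, and Y are the three residues with a side-chain hydroxyl.
Matching residues: Y4, Y5, T16, Y17, T21, T30, Y32.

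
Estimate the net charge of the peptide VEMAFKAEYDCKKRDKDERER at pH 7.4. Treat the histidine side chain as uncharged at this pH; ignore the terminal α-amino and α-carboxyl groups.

0

Near pH 7.4, K and R contribute +1 each, D and E contribute −1 each, and every other side chain (His included, as stated) is uncharged.
Positive (K, R): K6, K12, K13, R14, K16, R19, R21 → +7.
Negative (D, E): E2, E8, D10, D15, D17, E18, E20 → −7.
Net charge = (+7) + (−7) = 0.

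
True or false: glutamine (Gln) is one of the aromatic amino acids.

F, W, and Y each carry an aromatic ring on the side chain.
Glutamine is not in this group.

False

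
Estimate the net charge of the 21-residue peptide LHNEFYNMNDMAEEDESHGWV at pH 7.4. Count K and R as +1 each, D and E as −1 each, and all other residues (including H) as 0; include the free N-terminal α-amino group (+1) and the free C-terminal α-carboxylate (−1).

-6

Positive (K, R): none → +0.
Negative (D, E): E4, D10, E13, E14, D15, E16 → −6.
The N-terminus (+1) and C-terminus (−1) cancel.
Net charge = (+0) + (−6) = −6.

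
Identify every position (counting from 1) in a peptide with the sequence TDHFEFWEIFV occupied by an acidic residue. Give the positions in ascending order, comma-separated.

Only D (aspartate) and E (glutamate) carry a side-chain carboxylic acid.
Matching residues: D2, E5, E8.

2, 5, 8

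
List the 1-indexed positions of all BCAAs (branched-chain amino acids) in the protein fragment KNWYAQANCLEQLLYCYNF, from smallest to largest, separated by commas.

The BCAAs are Val, Leu, and Ile — aliphatic side chains with a branch point.
Matching residues: L10, L13, L14.

10, 13, 14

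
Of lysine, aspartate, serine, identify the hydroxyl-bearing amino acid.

Serine (S), threonine (T), and tyrosine (Y) each carry a hydroxyl group on the side chain.
Of the listed options, only serine belongs to this group.

serine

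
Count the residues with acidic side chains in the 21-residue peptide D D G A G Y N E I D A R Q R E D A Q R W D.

Aspartate (D) and glutamate (E) have carboxylic-acid side chains and are the acidic amino acids.
Matching residues: D1, D2, E8, D10, E15, D16, D21.

7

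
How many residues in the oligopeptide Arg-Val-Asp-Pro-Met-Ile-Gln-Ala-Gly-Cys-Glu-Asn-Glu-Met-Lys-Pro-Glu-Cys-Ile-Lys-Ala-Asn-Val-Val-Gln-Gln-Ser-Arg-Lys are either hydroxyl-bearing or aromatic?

1

Hydroxyl-bearing: S, T, Y. Aromatic: F, W, Y.
Hydroxyl-bearing residues here: Ser27 (1).
Aromatic residues here: none (0).
(Y belongs to both groups, but none appear in this sequence.) Total = 1 + 0 = 1.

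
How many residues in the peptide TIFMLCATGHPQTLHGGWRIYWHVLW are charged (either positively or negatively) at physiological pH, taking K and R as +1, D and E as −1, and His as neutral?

Charged side chains at pH ~7.4: K, R (positive); D, E (negative).
Matching residues: R19.

1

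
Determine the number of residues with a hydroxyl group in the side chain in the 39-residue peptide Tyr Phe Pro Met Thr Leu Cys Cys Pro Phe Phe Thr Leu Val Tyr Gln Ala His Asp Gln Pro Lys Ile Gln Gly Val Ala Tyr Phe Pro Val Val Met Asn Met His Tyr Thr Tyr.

Serine (S), threonine (T), and tyrosine (Y) each carry a hydroxyl group on the side chain.
Matching residues: Tyr1, Thr5, Thr12, Tyr15, Tyr28, Tyr37, Thr38, Tyr39.

8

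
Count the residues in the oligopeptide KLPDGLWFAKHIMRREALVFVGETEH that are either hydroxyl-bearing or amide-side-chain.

1

Hydroxyl-bearing: S, T, Y. Amide-side-chain: N, Q.
Hydroxyl-bearing residues here: T24 (1).
Amide-side-chain residues here: none (0).
The two groups share no amino acid, so total = 1 + 0 = 1.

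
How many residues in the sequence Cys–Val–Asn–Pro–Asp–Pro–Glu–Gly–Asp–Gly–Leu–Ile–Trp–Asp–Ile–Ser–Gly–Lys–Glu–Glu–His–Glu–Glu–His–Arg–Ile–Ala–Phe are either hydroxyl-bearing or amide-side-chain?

Hydroxyl-bearing: S, T, Y. Amide-side-chain: N, Q.
Hydroxyl-bearing residues here: Ser16 (1).
Amide-side-chain residues here: Asn3 (1).
The two groups share no amino acid, so total = 1 + 1 = 2.

2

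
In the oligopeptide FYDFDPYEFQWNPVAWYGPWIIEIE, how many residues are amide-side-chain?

2

Only N (asparagine) and Q (glutamine) carry a side-chain carboxamide.
Matching residues: Q10, N12.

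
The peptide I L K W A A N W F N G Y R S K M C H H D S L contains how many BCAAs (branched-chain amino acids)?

Valine (V), leucine (L), and isoleucine (I) are the branched-chain amino acids.
Matching residues: I1, L2, L22.

3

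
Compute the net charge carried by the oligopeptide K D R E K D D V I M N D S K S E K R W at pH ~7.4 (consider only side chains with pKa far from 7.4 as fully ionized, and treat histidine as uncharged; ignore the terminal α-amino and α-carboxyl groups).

0

At pH ~7.4 the Lys and Arg side chains are protonated (+1), the Asp and Glu side chains are deprotonated (−1), and with His taken as neutral all other side chains carry no charge.
Positive (K, R): K1, R3, K5, K14, K17, R18 → +6.
Negative (D, E): D2, E4, D6, D7, D12, E16 → −6.
Net charge = (+6) + (−6) = 0.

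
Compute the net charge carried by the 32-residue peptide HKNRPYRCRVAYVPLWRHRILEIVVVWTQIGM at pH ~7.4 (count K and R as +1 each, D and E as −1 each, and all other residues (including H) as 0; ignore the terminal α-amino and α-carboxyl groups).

Positive (K, R): K2, R4, R7, R9, R17, R19 → +6.
Negative (D, E): E22 → −1.
Net charge = (+6) + (−1) = +5.

+5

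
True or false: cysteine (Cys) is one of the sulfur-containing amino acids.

True

Cysteine (C, thiol) and methionine (M, thioether) are the two sulfur-containing amino acids.
Cysteine is in this group.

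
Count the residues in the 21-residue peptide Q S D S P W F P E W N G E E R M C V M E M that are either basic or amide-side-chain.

Basic: H, K, R. Amide-side-chain: N, Q.
Basic residues here: R15 (1).
Amide-side-chain residues here: Q1, N11 (2).
The two groups share no amino acid, so total = 1 + 2 = 3.

3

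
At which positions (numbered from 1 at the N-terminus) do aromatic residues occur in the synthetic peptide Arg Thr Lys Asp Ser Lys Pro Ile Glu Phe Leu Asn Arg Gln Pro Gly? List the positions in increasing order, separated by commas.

10

Phenylalanine (F), tryptophan (W), and tyrosine (Y) have aromatic ring side chains.
Matching residues: Phe10.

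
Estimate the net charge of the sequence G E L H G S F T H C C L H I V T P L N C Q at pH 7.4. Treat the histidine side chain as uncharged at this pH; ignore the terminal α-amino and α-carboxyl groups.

-1

Near pH 7.4, K and R contribute +1 each, D and E contribute −1 each, and every other side chain (His included, as stated) is uncharged.
Positive (K, R): none → +0.
Negative (D, E): E2 → −1.
Net charge = (+0) + (−1) = −1.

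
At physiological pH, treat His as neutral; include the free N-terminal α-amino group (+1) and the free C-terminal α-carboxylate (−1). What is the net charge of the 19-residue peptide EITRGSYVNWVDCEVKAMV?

The side chains ionized at physiological pH are Lys/Arg (+1) and Asp/Glu (−1); with His treated as neutral, nothing else contributes.
Positive (K, R): R4, K16 → +2.
Negative (D, E): E1, D12, E14 → −3.
The N-terminus (+1) and C-terminus (−1) cancel.
Net charge = (+2) + (−3) = −1.

-1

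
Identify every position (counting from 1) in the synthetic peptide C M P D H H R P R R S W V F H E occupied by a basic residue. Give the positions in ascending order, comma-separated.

Matching residues: H5, H6, R7, R9, R10, H15.

5, 6, 7, 9, 10, 15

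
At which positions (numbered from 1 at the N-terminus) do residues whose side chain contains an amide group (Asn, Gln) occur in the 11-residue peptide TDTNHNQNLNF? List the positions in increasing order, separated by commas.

Matching residues: N4, N6, Q7, N8, N10.

4, 6, 7, 8, 10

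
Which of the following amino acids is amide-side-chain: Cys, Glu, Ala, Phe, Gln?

Gln

Asparagine (N) and glutamine (Q) have uncharged amide side chains.
Of the listed options, only Gln belongs to this group.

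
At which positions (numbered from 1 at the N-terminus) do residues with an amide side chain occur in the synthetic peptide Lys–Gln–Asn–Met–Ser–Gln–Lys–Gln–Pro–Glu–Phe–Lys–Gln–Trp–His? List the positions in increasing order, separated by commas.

2, 3, 6, 8, 13

Only N (asparagine) and Q (glutamine) carry a side-chain carboxamide.
Matching residues: Gln2, Asn3, Gln6, Gln8, Gln13.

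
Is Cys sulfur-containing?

Yes

The sulfur-bearing residues are cysteine (–SH) and methionine (–S–CH₃).
Cysteine is in this group.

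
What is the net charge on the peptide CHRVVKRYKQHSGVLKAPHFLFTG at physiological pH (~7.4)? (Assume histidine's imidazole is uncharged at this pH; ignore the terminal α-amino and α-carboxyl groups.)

+5

Near pH 7.4, K and R contribute +1 each, D and E contribute −1 each, and every other side chain (His included, as stated) is uncharged.
Positive (K, R): R3, K6, R7, K9, K16 → +5.
Negative (D, E): none → −0.
Net charge = (+5) + (−0) = +5.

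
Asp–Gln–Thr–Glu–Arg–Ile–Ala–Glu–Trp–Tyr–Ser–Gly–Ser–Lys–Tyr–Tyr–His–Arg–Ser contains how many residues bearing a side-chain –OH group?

The –OH-bearing residues are Ser, Thr (aliphatic alcohols), and Tyr (phenol).
Matching residues: Thr3, Tyr10, Ser11, Ser13, Tyr15, Tyr16, Ser19.

7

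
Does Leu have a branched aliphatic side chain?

Yes

The BCAAs are Val, Leu, and Ile — aliphatic side chains with a branch point.
Leucine is in this group.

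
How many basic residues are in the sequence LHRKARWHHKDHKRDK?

K, R, and H are the three residues with basic side chains (ε-amine, guanidinium, and imidazole respectively).
Matching residues: H2, R3, K4, R6, H8, H9, K10, H12, K13, R14, K16.

11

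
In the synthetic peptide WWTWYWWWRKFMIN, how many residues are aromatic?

The aromatic amino acids are Phe (F, benzyl), Trp (W, indole), and Tyr (Y, phenol).
Matching residues: W1, W2, W4, Y5, W6, W7, W8, F11.

8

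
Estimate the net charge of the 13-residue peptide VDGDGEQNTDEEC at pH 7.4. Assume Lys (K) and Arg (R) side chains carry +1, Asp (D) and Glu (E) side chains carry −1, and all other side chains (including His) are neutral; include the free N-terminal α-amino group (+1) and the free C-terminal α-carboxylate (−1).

-6

Positive (K, R): none → +0.
Negative (D, E): D2, D4, E6, D10, E11, E12 → −6.
The N-terminus (+1) and C-terminus (−1) cancel.
Net charge = (+0) + (−6) = −6.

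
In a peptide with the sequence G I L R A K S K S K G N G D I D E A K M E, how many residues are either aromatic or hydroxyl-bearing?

Aromatic: F, W, Y. Hydroxyl-bearing: S, T, Y.
Aromatic residues here: none (0).
Hydroxyl-bearing residues here: S7, S9 (2).
(Y belongs to both groups, but none appear in this sequence.) Total = 0 + 2 = 2.

2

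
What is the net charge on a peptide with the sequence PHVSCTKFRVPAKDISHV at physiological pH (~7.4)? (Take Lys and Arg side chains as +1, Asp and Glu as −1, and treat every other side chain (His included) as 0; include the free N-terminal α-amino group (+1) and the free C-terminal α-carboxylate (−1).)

+2

Positive (K, R): K7, R9, K13 → +3.
Negative (D, E): D14 → −1.
The N-terminus (+1) and C-terminus (−1) cancel.
Net charge = (+3) + (−1) = +2.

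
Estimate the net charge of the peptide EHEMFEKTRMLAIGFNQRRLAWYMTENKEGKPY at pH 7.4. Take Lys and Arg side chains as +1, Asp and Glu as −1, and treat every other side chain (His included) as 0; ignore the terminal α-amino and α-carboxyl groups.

+1

Positive (K, R): K7, R9, R18, R19, K28, K31 → +6.
Negative (D, E): E1, E3, E6, E26, E29 → −5.
Net charge = (+6) + (−5) = +1.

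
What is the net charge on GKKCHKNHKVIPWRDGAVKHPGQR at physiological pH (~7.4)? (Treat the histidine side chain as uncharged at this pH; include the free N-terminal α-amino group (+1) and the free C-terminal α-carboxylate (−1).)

Near pH 7.4, K and R contribute +1 each, D and E contribute −1 each, and every other side chain (His included, as stated) is uncharged.
Positive (K, R): K2, K3, K6, K9, R14, K19, R24 → +7.
Negative (D, E): D15 → −1.
The N-terminus (+1) and C-terminus (−1) cancel.
Net charge = (+7) + (−1) = +6.

+6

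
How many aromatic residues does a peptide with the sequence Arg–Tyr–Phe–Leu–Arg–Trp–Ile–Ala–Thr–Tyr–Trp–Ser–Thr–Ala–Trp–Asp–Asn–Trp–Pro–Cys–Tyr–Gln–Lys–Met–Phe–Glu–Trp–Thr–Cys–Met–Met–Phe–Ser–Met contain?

Phenylalanine (F), tryptophan (W), and tyrosine (Y) have aromatic ring side chains.
Matching residues: Tyr2, Phe3, Trp6, Tyr10, Trp11, Trp15, Trp18, Tyr21, Phe25, Trp27, Phe32.

11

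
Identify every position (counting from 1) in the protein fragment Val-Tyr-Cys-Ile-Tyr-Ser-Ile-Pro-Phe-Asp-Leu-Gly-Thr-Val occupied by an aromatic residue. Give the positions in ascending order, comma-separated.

2, 5, 9

The aromatic amino acids are Phe (F, benzyl), Trp (W, indole), and Tyr (Y, phenol).
Matching residues: Tyr2, Tyr5, Phe9.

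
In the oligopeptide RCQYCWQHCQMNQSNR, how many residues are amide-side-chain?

Only N (asparagine) and Q (glutamine) carry a side-chain carboxamide.
Matching residues: Q3, Q7, Q10, N12, Q13, N15.

6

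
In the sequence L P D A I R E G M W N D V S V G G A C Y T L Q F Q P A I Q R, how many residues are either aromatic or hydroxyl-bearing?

5

Aromatic: F, W, Y. Hydroxyl-bearing: S, T, Y.
Aromatic residues here: W10, Y20, F24 (3).
Hydroxyl-bearing residues here: S14, Y20, T21 (3).
Y is in both groups, so the 1 Y residue must not be double-counted.
Total = 3 + 3 − 1 = 5.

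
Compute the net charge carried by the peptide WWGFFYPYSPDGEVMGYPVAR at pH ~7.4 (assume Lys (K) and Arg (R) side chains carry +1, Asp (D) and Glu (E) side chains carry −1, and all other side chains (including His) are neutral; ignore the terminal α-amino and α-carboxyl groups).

Positive (K, R): R21 → +1.
Negative (D, E): D11, E13 → −2.
Net charge = (+1) + (−2) = −1.

-1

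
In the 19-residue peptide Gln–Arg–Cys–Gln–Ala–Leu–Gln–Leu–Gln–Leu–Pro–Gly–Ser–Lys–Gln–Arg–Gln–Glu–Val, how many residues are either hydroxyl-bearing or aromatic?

Hydroxyl-bearing: S, T, Y. Aromatic: F, W, Y.
Hydroxyl-bearing residues here: Ser13 (1).
Aromatic residues here: none (0).
(Y belongs to both groups, but none appear in this sequence.) Total = 1 + 0 = 1.

1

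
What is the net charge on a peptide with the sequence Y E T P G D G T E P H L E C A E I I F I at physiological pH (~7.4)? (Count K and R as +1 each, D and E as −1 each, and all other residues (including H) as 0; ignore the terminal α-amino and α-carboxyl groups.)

-5

Positive (K, R): none → +0.
Negative (D, E): E2, D6, E9, E13, E16 → −5.
Net charge = (+0) + (−5) = −5.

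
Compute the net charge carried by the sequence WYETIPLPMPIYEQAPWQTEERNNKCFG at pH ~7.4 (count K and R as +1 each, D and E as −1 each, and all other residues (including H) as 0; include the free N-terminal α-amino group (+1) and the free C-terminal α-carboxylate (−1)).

Positive (K, R): R22, K25 → +2.
Negative (D, E): E3, E13, E20, E21 → −4.
The N-terminus (+1) and C-terminus (−1) cancel.
Net charge = (+2) + (−4) = −2.

-2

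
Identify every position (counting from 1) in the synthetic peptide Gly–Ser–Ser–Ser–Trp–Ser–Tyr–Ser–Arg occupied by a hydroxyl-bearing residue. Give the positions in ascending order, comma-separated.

2, 3, 4, 6, 7, 8

The –OH-bearing residues are Ser, Thr (aliphatic alcohols), and Tyr (phenol).
Matching residues: Ser2, Ser3, Ser4, Ser6, Tyr7, Ser8.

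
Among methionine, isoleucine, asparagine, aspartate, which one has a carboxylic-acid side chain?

Aspartate (D) and glutamate (E) have carboxylic-acid side chains and are the acidic amino acids.
Of the listed options, only aspartate belongs to this group.

aspartate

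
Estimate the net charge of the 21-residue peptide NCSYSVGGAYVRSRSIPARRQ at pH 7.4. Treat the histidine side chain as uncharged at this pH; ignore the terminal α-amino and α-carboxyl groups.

+4

At pH ~7.4 the Lys and Arg side chains are protonated (+1), the Asp and Glu side chains are deprotonated (−1), and with His taken as neutral all other side chains carry no charge.
Positive (K, R): R12, R14, R19, R20 → +4.
Negative (D, E): none → −0.
Net charge = (+4) + (−0) = +4.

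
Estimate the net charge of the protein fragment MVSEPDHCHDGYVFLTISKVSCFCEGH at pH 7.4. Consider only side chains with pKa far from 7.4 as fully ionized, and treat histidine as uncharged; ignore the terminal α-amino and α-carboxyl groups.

Near pH 7.4, K and R contribute +1 each, D and E contribute −1 each, and every other side chain (His included, as stated) is uncharged.
Positive (K, R): K19 → +1.
Negative (D, E): E4, D6, D10, E25 → −4.
Net charge = (+1) + (−4) = −3.

-3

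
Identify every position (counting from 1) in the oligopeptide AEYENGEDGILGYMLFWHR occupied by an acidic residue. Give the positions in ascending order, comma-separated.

2, 4, 7, 8

Only D (aspartate) and E (glutamate) carry a side-chain carboxylic acid.
Matching residues: E2, E4, E7, D8.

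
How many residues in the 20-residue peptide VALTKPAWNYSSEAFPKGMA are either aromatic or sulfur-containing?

4

Aromatic: F, W, Y. Sulfur-containing: C, M.
Aromatic residues here: W8, Y10, F15 (3).
Sulfur-containing residues here: M19 (1).
The two groups share no amino acid, so total = 3 + 1 = 4.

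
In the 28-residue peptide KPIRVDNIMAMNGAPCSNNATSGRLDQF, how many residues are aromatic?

1

Phenylalanine (F), tryptophan (W), and tyrosine (Y) have aromatic ring side chains.
Matching residues: F28.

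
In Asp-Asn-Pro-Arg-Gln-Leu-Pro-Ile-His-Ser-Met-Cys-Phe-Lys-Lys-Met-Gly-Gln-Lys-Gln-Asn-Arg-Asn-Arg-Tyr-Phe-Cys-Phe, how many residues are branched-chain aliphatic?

2

V, L, and I make up the branched-chain aliphatic group.
Matching residues: Leu6, Ile8.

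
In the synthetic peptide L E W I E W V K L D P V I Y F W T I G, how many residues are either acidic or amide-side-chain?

3

Acidic: D, E. Amide-side-chain: N, Q.
Acidic residues here: E2, E5, D10 (3).
Amide-side-chain residues here: none (0).
The two groups share no amino acid, so total = 3 + 0 = 3.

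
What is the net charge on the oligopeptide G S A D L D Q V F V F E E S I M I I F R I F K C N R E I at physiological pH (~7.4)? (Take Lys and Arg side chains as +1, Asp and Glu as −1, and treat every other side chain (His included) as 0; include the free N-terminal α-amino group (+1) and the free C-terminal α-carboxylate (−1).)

-2

Positive (K, R): R20, K23, R26 → +3.
Negative (D, E): D4, D6, E12, E13, E27 → −5.
The N-terminus (+1) and C-terminus (−1) cancel.
Net charge = (+3) + (−5) = −2.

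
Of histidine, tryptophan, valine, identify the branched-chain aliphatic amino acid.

Valine (V), leucine (L), and isoleucine (I) are the branched-chain amino acids.
Of the listed options, only valine belongs to this group.

valine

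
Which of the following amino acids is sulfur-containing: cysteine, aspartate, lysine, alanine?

Only Cys (C) and Met (M) have a sulfur atom in the side chain.
Of the listed options, only cysteine belongs to this group.

cysteine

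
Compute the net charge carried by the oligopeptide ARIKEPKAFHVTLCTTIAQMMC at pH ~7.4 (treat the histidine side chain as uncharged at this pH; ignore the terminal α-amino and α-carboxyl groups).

+2

Near pH 7.4, K and R contribute +1 each, D and E contribute −1 each, and every other side chain (His included, as stated) is uncharged.
Positive (K, R): R2, K4, K7 → +3.
Negative (D, E): E5 → −1.
Net charge = (+3) + (−1) = +2.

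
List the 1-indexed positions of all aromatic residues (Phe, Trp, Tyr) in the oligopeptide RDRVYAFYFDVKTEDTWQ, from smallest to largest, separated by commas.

Matching residues: Y5, F7, Y8, F9, W17.

5, 7, 8, 9, 17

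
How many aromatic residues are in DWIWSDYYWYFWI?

F, W, and Y each carry an aromatic ring on the side chain.
Matching residues: W2, W4, Y7, Y8, W9, Y10, F11, W12.

8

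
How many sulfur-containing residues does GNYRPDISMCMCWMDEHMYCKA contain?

Only Cys (C) and Met (M) have a sulfur atom in the side chain.
Matching residues: M9, C10, M11, C12, M14, M18, C20.

7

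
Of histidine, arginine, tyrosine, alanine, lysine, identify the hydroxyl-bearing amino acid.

tyrosine

Serine (S), threonine (T), and tyrosine (Y) each carry a hydroxyl group on the side chain.
Of the listed options, only tyrosine belongs to this group.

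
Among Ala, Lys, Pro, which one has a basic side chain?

K, R, and H are the three residues with basic side chains (ε-amine, guanidinium, and imidazole respectively).
Of the listed options, only Lys belongs to this group.

Lys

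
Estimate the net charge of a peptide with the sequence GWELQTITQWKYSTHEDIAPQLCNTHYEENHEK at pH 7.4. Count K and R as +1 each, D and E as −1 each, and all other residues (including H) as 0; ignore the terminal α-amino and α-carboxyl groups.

Positive (K, R): K11, K33 → +2.
Negative (D, E): E3, E16, D17, E28, E29, E32 → −6.
Net charge = (+2) + (−6) = −4.

-4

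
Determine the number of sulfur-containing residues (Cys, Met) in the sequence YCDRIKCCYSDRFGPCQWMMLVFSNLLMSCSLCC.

10

Matching residues: C2, C7, C8, C16, M19, M20, M28, C30, C33, C34.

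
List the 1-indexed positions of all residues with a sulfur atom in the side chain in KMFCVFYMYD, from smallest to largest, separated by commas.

Cysteine (C, thiol) and methionine (M, thioether) are the two sulfur-containing amino acids.
Matching residues: M2, C4, M8.

2, 4, 8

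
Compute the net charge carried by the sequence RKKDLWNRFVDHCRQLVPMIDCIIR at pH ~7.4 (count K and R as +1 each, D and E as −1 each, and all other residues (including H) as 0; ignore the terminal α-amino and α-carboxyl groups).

+3

Positive (K, R): R1, K2, K3, R8, R14, R25 → +6.
Negative (D, E): D4, D11, D21 → −3.
Net charge = (+6) + (−3) = +3.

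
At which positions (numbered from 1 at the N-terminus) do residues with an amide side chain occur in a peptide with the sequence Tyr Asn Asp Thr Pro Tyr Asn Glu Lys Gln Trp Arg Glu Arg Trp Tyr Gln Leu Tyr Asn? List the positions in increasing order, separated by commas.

2, 7, 10, 17, 20

Asparagine (N) and glutamine (Q) have uncharged amide side chains.
Matching residues: Asn2, Asn7, Gln10, Gln17, Asn20.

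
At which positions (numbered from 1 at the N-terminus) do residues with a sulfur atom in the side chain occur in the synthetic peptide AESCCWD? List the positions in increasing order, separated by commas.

4, 5

Cysteine (C, thiol) and methionine (M, thioether) are the two sulfur-containing amino acids.
Matching residues: C4, C5.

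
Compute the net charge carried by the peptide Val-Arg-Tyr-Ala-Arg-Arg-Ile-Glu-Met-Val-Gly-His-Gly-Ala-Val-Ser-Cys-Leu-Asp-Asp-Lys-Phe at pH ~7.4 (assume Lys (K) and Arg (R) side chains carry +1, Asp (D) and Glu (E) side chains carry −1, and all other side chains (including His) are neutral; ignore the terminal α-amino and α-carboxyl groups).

Positive (K, R): Arg2, Arg5, Arg6, Lys21 → +4.
Negative (D, E): Glu8, Asp19, Asp20 → −3.
Net charge = (+4) + (−3) = +1.

+1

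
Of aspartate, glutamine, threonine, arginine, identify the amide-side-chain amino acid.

Only N (asparagine) and Q (glutamine) carry a side-chain carboxamide.
Of the listed options, only glutamine belongs to this group.

glutamine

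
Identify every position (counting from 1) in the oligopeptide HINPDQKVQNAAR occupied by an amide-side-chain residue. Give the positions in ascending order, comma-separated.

3, 6, 9, 10

Asparagine (N) and glutamine (Q) have uncharged amide side chains.
Matching residues: N3, Q6, Q9, N10.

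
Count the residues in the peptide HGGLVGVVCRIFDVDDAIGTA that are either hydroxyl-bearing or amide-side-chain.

1

Hydroxyl-bearing: S, T, Y. Amide-side-chain: N, Q.
Hydroxyl-bearing residues here: T20 (1).
Amide-side-chain residues here: none (0).
The two groups share no amino acid, so total = 1 + 0 = 1.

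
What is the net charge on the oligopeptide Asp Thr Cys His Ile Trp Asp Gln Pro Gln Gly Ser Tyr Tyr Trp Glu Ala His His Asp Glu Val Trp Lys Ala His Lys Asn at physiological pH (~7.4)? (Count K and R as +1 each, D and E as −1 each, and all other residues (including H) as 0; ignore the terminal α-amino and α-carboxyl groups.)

-3

Positive (K, R): Lys24, Lys27 → +2.
Negative (D, E): Asp1, Asp7, Glu16, Asp20, Glu21 → −5.
Net charge = (+2) + (−5) = −3.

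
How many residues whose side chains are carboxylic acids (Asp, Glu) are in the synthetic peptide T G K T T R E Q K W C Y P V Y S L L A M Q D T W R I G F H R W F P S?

2

Matching residues: E7, D22.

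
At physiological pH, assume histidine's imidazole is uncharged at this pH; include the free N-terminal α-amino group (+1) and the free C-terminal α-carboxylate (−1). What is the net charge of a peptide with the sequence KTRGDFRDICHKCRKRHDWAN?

+4

At pH ~7.4 the Lys and Arg side chains are protonated (+1), the Asp and Glu side chains are deprotonated (−1), and with His taken as neutral all other side chains carry no charge.
Positive (K, R): K1, R3, R7, K12, R14, K15, R16 → +7.
Negative (D, E): D5, D8, D18 → −3.
The N-terminus (+1) and C-terminus (−1) cancel.
Net charge = (+7) + (−3) = +4.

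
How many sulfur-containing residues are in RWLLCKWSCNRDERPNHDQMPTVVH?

Cysteine (C, thiol) and methionine (M, thioether) are the two sulfur-containing amino acids.
Matching residues: C5, C9, M20.

3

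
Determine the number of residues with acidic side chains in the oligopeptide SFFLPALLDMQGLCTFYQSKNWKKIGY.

Aspartate (D) and glutamate (E) have carboxylic-acid side chains and are the acidic amino acids.
Matching residues: D9.

1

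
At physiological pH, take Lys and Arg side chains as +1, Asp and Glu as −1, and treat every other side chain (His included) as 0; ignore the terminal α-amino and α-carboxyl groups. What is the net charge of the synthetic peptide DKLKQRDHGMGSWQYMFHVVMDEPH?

-1

Positive (K, R): K2, K4, R6 → +3.
Negative (D, E): D1, D7, D22, E23 → −4.
Net charge = (+3) + (−4) = −1.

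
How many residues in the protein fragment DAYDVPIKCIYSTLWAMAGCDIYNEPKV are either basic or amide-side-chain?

3

Basic: H, K, R. Amide-side-chain: N, Q.
Basic residues here: K8, K27 (2).
Amide-side-chain residues here: N24 (1).
The two groups share no amino acid, so total = 2 + 1 = 3.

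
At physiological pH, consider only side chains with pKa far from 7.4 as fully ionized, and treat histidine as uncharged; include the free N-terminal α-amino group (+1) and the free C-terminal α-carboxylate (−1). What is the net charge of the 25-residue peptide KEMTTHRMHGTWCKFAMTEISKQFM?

At pH ~7.4 the Lys and Arg side chains are protonated (+1), the Asp and Glu side chains are deprotonated (−1), and with His taken as neutral all other side chains carry no charge.
Positive (K, R): K1, R7, K14, K22 → +4.
Negative (D, E): E2, E19 → −2.
The N-terminus (+1) and C-terminus (−1) cancel.
Net charge = (+4) + (−2) = +2.

+2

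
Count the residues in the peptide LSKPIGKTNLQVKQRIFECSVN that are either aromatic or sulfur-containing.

2

Aromatic: F, W, Y. Sulfur-containing: C, M.
Aromatic residues here: F17 (1).
Sulfur-containing residues here: C19 (1).
The two groups share no amino acid, so total = 1 + 1 = 2.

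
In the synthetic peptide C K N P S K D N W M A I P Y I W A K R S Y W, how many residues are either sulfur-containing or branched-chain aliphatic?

Sulfur-containing: C, M. Branched-chain aliphatic: I, L, V.
Sulfur-containing residues here: C1, M10 (2).
Branched-chain aliphatic residues here: I12, I15 (2).
The two groups share no amino acid, so total = 2 + 2 = 4.

4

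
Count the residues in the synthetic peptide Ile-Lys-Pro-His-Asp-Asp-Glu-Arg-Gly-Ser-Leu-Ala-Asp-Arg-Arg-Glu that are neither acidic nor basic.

Acidic: D, E. Basic: K, R, H. All other residues are neither.
Matching residues: Ile1, Pro3, Gly9, Ser10, Leu11, Ala12.

6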